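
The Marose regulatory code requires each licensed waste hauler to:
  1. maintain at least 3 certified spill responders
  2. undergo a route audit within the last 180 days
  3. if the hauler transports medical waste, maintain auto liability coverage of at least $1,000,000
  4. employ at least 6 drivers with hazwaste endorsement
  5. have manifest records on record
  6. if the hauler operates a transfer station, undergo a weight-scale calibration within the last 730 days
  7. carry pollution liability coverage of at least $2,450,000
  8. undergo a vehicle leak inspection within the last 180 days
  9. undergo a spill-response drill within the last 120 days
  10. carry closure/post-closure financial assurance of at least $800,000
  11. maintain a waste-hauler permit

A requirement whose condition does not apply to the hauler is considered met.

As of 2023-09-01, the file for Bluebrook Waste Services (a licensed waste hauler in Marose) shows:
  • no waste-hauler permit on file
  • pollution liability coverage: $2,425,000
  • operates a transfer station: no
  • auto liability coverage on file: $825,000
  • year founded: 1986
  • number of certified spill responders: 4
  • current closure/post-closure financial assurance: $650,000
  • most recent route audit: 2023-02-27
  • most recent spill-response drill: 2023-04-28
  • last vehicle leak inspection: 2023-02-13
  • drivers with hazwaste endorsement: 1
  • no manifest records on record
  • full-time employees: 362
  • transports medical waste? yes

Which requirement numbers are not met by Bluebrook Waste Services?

1. certified spill responders 4 ≥ 3 → met
2. route audit 186 days ago vs limit 180 → not met
3. condition 'transports medical waste' holds; auto liability coverage $825,000 < $1,000,000 → not met
4. drivers with hazwaste endorsement 1 < 6 → not met
5. manifest records absent → not met
6. condition 'operates a transfer station' does not hold → requirement n/a → met
7. pollution liability coverage $2,425,000 < $2,450,000 → not met
8. vehicle leak inspection 200 days ago vs limit 180 → not met
9. spill-response drill 126 days ago vs limit 120 → not met
10. closure/post-closure financial assurance $650,000 < $800,000 → not met
11. waste-hauler permit absent → not met
Not met: 2, 3, 4, 5, 7, 8, 9, 10, 11

2, 3, 4, 5, 7, 8, 9, 10, 11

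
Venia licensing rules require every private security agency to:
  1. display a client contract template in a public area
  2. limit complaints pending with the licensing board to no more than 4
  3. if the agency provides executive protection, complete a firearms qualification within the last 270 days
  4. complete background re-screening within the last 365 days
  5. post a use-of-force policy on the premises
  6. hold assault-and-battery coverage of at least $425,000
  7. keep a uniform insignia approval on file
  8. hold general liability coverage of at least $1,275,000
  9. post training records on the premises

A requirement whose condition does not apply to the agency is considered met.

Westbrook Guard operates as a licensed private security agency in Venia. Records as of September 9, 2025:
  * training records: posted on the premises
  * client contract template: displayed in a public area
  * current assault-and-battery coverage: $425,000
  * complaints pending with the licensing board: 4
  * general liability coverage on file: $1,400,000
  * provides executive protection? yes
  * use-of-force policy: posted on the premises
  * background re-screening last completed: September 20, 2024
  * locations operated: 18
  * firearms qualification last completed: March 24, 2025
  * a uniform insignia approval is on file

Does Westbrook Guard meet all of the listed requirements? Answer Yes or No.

1. client contract template present → met
2. complaints pending with the licensing board 4 ≤ 4 → met
3. condition 'provides executive protection' holds; firearms qualification 169 days ago vs limit 270 → met
4. background re-screening 354 days ago vs limit 365 → met
5. use-of-force policy present → met
6. assault-and-battery coverage $425,000 ≥ $425,000 → met
7. uniform insignia approval present → met
8. general liability coverage $1,400,000 ≥ $1,275,000 → met
9. training records present → met
All met.

Yes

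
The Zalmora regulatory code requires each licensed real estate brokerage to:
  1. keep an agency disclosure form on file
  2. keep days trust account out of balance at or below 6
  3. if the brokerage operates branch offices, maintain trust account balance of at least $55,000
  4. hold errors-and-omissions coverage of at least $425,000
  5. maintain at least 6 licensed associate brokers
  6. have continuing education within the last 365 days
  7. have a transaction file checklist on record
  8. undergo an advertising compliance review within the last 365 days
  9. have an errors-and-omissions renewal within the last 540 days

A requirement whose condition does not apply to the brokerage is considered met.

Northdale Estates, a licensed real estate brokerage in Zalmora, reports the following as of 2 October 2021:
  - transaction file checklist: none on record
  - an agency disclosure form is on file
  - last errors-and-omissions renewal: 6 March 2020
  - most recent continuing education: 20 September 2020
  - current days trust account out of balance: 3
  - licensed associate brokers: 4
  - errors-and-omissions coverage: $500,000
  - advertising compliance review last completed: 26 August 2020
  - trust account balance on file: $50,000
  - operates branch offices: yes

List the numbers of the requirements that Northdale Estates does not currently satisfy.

3, 5, 6, 7, 8, 9

1. agency disclosure form present → met
2. days trust account out of balance 3 ≤ 6 → met
3. condition 'operates branch offices' holds; trust account balance $50,000 < $55,000 → not met
4. errors-and-omissions coverage $500,000 ≥ $425,000 → met
5. licensed associate brokers 4 < 6 → not met
6. continuing education 377 days ago vs limit 365 → not met
7. transaction file checklist absent → not met
8. advertising compliance review 402 days ago vs limit 365 → not met
9. errors-and-omissions renewal 575 days ago vs limit 540 → not met
Not met: 3, 5, 6, 7, 8, 9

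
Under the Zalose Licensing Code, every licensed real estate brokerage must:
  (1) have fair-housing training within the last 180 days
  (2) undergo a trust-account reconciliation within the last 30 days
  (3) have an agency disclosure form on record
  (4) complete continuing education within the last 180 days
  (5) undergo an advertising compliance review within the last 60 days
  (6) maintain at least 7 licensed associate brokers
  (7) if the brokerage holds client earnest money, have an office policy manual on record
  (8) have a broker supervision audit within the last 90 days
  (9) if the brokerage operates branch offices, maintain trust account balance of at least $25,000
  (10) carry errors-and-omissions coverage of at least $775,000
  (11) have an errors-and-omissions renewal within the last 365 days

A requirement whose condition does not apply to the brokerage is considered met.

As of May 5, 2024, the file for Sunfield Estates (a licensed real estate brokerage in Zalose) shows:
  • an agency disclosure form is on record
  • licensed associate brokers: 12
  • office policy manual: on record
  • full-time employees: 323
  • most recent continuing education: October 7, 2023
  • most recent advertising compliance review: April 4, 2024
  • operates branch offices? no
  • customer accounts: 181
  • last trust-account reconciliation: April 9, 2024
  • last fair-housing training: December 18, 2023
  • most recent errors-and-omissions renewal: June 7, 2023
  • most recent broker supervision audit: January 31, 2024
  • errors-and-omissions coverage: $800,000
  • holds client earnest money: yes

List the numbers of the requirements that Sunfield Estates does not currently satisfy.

1. fair-housing training 139 days ago vs limit 180 → met
2. trust-account reconciliation 26 days ago vs limit 30 → met
3. agency disclosure form present → met
4. continuing education 211 days ago vs limit 180 → not met
5. advertising compliance review 31 days ago vs limit 60 → met
6. licensed associate brokers 12 ≥ 7 → met
7. condition 'holds client earnest money' holds; office policy manual present → met
8. broker supervision audit 95 days ago vs limit 90 → not met
9. condition 'operates branch offices' does not hold → requirement n/a → met
10. errors-and-omissions coverage $800,000 ≥ $775,000 → met
11. errors-and-omissions renewal 333 days ago vs limit 365 → met
Not met: 4, 8

4, 8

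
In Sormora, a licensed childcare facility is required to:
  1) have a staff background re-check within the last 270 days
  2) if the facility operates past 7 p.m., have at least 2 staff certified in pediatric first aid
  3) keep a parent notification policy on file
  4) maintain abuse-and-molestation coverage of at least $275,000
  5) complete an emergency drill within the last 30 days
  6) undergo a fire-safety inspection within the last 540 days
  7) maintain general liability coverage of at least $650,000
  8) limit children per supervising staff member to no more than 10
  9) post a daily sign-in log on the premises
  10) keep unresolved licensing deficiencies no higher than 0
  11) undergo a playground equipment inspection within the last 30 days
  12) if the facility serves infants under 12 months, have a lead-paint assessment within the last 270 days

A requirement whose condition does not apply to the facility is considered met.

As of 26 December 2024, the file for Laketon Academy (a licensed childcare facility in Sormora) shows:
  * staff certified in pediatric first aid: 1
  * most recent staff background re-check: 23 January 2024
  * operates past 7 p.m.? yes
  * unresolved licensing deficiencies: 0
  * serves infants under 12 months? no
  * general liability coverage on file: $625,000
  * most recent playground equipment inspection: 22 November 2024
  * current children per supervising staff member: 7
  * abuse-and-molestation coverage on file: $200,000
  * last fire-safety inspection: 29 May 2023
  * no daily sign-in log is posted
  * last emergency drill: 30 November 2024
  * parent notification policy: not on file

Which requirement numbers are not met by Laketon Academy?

1. staff background re-check 338 days ago vs limit 270 → not met
2. condition 'operates past 7 p.m.' holds; staff certified in pediatric first aid 1 < 2 → not met
3. parent notification policy absent → not met
4. abuse-and-molestation coverage $200,000 < $275,000 → not met
5. emergency drill 26 days ago vs limit 30 → met
6. fire-safety inspection 577 days ago vs limit 540 → not met
7. general liability coverage $625,000 < $650,000 → not met
8. children per supervising staff member 7 ≤ 10 → met
9. daily sign-in log absent → not met
10. unresolved licensing deficiencies 0 ≤ 0 → met
11. playground equipment inspection 34 days ago vs limit 30 → not met
12. condition 'serves infants under 12 months' does not hold → requirement n/a → met
Not met: 1, 2, 3, 4, 6, 7, 9, 11

1, 2, 3, 4, 6, 7, 9, 11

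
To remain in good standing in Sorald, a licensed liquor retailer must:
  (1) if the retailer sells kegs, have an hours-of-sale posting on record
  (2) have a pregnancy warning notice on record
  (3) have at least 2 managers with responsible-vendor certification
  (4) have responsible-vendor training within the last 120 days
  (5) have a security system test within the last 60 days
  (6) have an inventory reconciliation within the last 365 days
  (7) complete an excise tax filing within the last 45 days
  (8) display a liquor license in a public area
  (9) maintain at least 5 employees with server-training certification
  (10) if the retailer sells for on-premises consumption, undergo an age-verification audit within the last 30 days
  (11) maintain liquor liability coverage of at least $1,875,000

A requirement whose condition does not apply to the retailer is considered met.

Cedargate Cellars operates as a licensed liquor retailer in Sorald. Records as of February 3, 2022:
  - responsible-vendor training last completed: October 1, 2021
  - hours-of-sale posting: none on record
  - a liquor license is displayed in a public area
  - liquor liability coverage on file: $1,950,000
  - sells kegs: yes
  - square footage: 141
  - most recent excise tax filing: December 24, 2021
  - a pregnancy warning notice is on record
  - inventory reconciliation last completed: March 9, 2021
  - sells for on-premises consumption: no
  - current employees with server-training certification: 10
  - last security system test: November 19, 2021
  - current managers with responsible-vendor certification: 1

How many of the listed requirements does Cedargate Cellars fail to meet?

1. condition 'sells kegs' holds; hours-of-sale posting absent → not met
2. pregnancy warning notice present → met
3. managers with responsible-vendor certification 1 < 2 → not met
4. responsible-vendor training 125 days ago vs limit 120 → not met
5. security system test 76 days ago vs limit 60 → not met
6. inventory reconciliation 331 days ago vs limit 365 → met
7. excise tax filing 41 days ago vs limit 45 → met
8. liquor license present → met
9. employees with server-training certification 10 ≥ 5 → met
10. condition 'sells for on-premises consumption' does not hold → requirement n/a → met
11. liquor liability coverage $1,950,000 ≥ $1,875,000 → met
Not met: 4 of 11

4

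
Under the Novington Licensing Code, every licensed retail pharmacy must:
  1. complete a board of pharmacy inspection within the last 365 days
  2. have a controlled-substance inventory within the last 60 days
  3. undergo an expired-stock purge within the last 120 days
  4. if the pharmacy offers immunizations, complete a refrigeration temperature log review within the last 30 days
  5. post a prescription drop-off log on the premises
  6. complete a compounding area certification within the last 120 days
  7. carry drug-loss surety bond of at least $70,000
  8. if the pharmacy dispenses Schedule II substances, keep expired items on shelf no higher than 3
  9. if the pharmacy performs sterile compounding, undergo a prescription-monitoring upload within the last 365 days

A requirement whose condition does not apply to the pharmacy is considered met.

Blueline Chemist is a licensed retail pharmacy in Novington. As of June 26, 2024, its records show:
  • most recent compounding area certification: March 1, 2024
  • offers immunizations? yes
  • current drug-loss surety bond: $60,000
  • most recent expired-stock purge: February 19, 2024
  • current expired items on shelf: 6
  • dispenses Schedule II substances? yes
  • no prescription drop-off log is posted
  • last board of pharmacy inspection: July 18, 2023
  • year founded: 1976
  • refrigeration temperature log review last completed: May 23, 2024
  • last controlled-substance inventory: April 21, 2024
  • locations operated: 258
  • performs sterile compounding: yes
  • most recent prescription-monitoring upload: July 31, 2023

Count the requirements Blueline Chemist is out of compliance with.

6

1. board of pharmacy inspection 344 days ago vs limit 365 → met
2. controlled-substance inventory 66 days ago vs limit 60 → not met
3. expired-stock purge 128 days ago vs limit 120 → not met
4. condition 'offers immunizations' holds; refrigeration temperature log review 34 days ago vs limit 30 → not met
5. prescription drop-off log absent → not met
6. compounding area certification 117 days ago vs limit 120 → met
7. drug-loss surety bond $60,000 < $70,000 → not met
8. condition 'dispenses Schedule II substances' holds; expired items on shelf 6 > 3 → not met
9. condition 'performs sterile compounding' holds; prescription-monitoring upload 331 days ago vs limit 365 → met
Not met: 6 of 9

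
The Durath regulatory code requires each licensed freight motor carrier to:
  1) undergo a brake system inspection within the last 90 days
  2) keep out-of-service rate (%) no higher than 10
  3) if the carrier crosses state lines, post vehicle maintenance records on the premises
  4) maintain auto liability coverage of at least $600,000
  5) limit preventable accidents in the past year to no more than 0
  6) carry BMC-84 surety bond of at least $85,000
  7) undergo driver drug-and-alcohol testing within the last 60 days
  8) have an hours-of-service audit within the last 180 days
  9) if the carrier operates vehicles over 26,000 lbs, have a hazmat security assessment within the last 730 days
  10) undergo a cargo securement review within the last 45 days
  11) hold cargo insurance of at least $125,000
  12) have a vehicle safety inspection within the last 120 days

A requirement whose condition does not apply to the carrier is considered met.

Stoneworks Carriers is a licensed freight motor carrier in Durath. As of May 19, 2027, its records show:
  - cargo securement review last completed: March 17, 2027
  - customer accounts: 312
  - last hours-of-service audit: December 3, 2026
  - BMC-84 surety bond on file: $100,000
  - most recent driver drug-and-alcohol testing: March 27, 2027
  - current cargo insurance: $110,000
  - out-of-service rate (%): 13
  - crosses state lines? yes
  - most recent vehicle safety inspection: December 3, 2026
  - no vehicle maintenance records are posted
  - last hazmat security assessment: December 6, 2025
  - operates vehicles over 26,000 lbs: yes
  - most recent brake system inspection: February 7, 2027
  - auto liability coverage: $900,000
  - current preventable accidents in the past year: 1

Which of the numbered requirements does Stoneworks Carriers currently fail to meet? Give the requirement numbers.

1. brake system inspection 101 days ago vs limit 90 → not met
2. out-of-service rate (%) 13 > 10 → not met
3. condition 'crosses state lines' holds; vehicle maintenance records absent → not met
4. auto liability coverage $900,000 ≥ $600,000 → met
5. preventable accidents in the past year 1 > 0 → not met
6. BMC-84 surety bond $100,000 ≥ $85,000 → met
7. driver drug-and-alcohol testing 53 days ago vs limit 60 → met
8. hours-of-service audit 167 days ago vs limit 180 → met
9. condition 'operates vehicles over 26,000 lbs' holds; hazmat security assessment 529 days ago vs limit 730 → met
10. cargo securement review 63 days ago vs limit 45 → not met
11. cargo insurance $110,000 < $125,000 → not met
12. vehicle safety inspection 167 days ago vs limit 120 → not met
Not met: 1, 2, 3, 5, 10, 11, 12

1, 2, 3, 5, 10, 11, 12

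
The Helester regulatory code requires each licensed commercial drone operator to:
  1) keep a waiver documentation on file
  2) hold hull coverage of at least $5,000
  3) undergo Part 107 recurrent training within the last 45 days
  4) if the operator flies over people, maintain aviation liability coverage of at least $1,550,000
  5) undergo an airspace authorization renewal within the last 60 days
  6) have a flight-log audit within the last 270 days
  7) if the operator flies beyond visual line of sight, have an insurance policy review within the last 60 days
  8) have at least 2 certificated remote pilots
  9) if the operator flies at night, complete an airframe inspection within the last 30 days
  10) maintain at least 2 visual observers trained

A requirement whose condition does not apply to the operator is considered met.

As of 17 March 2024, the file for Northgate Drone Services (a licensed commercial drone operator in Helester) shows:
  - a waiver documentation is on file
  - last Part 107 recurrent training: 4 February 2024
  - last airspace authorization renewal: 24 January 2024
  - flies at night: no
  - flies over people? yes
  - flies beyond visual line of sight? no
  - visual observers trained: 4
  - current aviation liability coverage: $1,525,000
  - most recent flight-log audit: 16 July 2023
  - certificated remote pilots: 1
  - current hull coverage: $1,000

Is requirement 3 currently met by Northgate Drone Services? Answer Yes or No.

3. Part 107 recurrent training 42 days ago vs limit 45 → met

Yes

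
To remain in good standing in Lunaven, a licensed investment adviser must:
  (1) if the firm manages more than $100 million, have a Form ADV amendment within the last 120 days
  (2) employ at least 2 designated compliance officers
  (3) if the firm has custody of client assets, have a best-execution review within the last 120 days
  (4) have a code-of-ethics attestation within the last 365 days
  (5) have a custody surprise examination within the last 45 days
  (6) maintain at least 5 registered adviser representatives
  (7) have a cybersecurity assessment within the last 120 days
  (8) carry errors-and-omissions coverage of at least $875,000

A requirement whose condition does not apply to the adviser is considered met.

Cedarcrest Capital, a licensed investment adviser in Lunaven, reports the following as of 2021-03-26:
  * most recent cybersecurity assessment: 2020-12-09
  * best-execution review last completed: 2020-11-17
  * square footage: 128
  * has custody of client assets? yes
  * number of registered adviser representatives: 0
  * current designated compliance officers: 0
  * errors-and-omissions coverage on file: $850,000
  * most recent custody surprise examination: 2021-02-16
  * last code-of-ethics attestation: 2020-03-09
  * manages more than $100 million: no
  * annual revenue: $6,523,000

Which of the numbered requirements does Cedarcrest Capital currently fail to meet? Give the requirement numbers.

2, 3, 4, 6, 8

1. condition 'manages more than $100 million' does not hold → requirement n/a → met
2. designated compliance officers 0 < 2 → not met
3. condition 'has custody of client assets' holds; best-execution review 129 days ago vs limit 120 → not met
4. code-of-ethics attestation 382 days ago vs limit 365 → not met
5. custody surprise examination 38 days ago vs limit 45 → met
6. registered adviser representatives 0 < 5 → not met
7. cybersecurity assessment 107 days ago vs limit 120 → met
8. errors-and-omissions coverage $850,000 < $875,000 → not met
Not met: 2, 3, 4, 6, 8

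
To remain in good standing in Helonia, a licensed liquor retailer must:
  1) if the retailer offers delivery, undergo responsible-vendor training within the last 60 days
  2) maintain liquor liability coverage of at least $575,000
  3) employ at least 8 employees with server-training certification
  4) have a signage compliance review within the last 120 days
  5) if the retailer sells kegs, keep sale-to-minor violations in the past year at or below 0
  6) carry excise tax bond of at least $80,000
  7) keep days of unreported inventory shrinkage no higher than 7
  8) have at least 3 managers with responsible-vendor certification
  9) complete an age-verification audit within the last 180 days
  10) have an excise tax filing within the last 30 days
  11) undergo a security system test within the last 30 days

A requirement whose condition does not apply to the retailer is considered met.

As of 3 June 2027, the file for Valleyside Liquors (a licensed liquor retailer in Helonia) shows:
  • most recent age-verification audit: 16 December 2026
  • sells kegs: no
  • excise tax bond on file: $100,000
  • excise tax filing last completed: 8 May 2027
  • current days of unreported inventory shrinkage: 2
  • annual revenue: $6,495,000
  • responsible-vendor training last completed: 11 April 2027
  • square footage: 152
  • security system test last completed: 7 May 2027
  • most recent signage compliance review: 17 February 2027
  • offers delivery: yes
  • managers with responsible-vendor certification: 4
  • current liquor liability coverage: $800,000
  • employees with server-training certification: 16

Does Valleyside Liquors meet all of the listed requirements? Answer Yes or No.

Yes

1. condition 'offers delivery' holds; responsible-vendor training 53 days ago vs limit 60 → met
2. liquor liability coverage $800,000 ≥ $575,000 → met
3. employees with server-training certification 16 ≥ 8 → met
4. signage compliance review 106 days ago vs limit 120 → met
5. condition 'sells kegs' does not hold → requirement n/a → met
6. excise tax bond $100,000 ≥ $80,000 → met
7. days of unreported inventory shrinkage 2 ≤ 7 → met
8. managers with responsible-vendor certification 4 ≥ 3 → met
9. age-verification audit 169 days ago vs limit 180 → met
10. excise tax filing 26 days ago vs limit 30 → met
11. security system test 27 days ago vs limit 30 → met
All met.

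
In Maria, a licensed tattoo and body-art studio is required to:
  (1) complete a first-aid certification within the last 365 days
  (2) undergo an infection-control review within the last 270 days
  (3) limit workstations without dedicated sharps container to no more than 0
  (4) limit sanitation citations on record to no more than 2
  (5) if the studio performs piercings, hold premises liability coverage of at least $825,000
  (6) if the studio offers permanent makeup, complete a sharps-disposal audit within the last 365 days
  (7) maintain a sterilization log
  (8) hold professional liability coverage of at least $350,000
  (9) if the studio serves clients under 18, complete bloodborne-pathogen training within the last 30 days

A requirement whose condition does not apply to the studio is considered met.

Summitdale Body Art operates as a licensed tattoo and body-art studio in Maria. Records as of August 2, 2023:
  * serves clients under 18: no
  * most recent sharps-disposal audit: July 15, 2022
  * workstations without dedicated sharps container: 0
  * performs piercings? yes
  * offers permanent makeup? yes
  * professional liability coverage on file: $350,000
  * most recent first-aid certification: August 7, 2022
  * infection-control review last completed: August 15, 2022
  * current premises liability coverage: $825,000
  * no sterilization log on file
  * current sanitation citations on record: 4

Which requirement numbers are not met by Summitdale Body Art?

1. first-aid certification 360 days ago vs limit 365 → met
2. infection-control review 352 days ago vs limit 270 → not met
3. workstations without dedicated sharps container 0 ≤ 0 → met
4. sanitation citations on record 4 > 2 → not met
5. condition 'performs piercings' holds; premises liability coverage $825,000 ≥ $825,000 → met
6. condition 'offers permanent makeup' holds; sharps-disposal audit 383 days ago vs limit 365 → not met
7. sterilization log absent → not met
8. professional liability coverage $350,000 ≥ $350,000 → met
9. condition 'serves clients under 18' does not hold → requirement n/a → met
Not met: 2, 4, 6, 7

2, 4, 6, 7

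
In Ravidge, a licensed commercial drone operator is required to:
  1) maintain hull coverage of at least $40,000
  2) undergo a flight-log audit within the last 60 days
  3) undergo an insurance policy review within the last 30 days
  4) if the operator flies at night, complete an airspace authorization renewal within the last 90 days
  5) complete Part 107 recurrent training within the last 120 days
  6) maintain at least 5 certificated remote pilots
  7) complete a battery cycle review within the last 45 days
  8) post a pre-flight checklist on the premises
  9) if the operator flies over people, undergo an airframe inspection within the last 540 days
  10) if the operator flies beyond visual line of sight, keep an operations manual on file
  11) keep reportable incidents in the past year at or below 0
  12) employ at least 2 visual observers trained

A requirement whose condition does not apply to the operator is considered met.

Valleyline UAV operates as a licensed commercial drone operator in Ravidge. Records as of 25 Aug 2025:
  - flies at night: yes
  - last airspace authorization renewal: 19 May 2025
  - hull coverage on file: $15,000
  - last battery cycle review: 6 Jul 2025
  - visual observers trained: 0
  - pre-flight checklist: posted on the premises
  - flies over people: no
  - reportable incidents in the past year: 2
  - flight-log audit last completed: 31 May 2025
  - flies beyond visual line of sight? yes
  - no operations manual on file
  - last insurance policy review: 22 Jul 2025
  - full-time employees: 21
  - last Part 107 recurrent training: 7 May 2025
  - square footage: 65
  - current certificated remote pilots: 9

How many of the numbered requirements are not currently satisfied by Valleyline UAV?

8

1. hull coverage $15,000 < $40,000 → not met
2. flight-log audit 86 days ago vs limit 60 → not met
3. insurance policy review 34 days ago vs limit 30 → not met
4. condition 'flies at night' holds; airspace authorization renewal 98 days ago vs limit 90 → not met
5. Part 107 recurrent training 110 days ago vs limit 120 → met
6. certificated remote pilots 9 ≥ 5 → met
7. battery cycle review 50 days ago vs limit 45 → not met
8. pre-flight checklist present → met
9. condition 'flies over people' does not hold → requirement n/a → met
10. condition 'flies beyond visual line of sight' holds; operations manual absent → not met
11. reportable incidents in the past year 2 > 0 → not met
12. visual observers trained 0 < 2 → not met
Not met: 8 of 12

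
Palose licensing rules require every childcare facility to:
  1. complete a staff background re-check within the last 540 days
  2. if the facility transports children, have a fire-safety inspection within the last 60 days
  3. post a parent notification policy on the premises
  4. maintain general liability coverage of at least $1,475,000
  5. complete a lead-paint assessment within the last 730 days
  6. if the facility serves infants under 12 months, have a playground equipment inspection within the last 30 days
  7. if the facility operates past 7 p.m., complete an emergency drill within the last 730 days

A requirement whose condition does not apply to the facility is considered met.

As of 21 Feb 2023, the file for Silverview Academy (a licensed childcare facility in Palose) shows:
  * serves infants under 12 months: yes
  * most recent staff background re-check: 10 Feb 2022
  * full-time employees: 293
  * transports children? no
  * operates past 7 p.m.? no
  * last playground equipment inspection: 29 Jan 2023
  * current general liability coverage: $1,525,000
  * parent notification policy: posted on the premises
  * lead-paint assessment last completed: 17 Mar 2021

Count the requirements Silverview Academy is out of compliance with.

0

1. staff background re-check 376 days ago vs limit 540 → met
2. condition 'transports children' does not hold → requirement n/a → met
3. parent notification policy present → met
4. general liability coverage $1,525,000 ≥ $1,475,000 → met
5. lead-paint assessment 706 days ago vs limit 730 → met
6. condition 'serves infants under 12 months' holds; playground equipment inspection 23 days ago vs limit 30 → met
7. condition 'operates past 7 p.m.' does not hold → requirement n/a → met
Not met: 0 of 7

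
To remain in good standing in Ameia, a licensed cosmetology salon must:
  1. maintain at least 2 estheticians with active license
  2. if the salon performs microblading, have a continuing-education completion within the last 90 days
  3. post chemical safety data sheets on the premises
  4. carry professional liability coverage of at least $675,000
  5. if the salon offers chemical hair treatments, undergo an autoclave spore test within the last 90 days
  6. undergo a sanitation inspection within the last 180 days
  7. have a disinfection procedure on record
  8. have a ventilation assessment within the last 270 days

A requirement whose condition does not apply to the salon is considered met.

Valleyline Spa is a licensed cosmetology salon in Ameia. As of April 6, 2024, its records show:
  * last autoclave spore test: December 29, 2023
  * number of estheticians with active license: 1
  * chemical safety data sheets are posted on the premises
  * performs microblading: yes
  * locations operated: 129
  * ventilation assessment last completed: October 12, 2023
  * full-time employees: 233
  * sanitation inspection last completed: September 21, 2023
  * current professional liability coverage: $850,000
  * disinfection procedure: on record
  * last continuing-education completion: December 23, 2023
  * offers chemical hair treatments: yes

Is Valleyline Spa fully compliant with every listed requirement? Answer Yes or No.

1. estheticians with active license 1 < 2 → not met
2. condition 'performs microblading' holds; continuing-education completion 105 days ago vs limit 90 → not met
3. chemical safety data sheets present → met
4. professional liability coverage $850,000 ≥ $675,000 → met
5. condition 'offers chemical hair treatments' holds; autoclave spore test 99 days ago vs limit 90 → not met
6. sanitation inspection 198 days ago vs limit 180 → not met
7. disinfection procedure present → met
8. ventilation assessment 177 days ago vs limit 270 → met
Not met: 1, 2, 5, 6

No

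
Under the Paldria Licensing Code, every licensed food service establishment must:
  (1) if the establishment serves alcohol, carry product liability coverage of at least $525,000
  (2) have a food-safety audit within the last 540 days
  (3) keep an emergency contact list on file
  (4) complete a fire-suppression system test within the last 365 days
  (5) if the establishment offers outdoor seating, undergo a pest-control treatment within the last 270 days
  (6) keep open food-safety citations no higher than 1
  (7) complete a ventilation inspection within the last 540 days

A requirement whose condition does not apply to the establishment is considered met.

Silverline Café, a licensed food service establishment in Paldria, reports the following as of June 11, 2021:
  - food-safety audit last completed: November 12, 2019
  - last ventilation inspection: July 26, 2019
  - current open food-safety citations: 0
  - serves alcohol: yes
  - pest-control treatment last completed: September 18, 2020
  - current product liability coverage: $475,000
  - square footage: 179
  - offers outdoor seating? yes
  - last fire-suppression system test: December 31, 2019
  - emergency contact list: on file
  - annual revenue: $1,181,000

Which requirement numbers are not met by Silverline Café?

1. condition 'serves alcohol' holds; product liability coverage $475,000 < $525,000 → not met
2. food-safety audit 577 days ago vs limit 540 → not met
3. emergency contact list present → met
4. fire-suppression system test 528 days ago vs limit 365 → not met
5. condition 'offers outdoor seating' holds; pest-control treatment 266 days ago vs limit 270 → met
6. open food-safety citations 0 ≤ 1 → met
7. ventilation inspection 686 days ago vs limit 540 → not met
Not met: 1, 2, 4, 7

1, 2, 4, 7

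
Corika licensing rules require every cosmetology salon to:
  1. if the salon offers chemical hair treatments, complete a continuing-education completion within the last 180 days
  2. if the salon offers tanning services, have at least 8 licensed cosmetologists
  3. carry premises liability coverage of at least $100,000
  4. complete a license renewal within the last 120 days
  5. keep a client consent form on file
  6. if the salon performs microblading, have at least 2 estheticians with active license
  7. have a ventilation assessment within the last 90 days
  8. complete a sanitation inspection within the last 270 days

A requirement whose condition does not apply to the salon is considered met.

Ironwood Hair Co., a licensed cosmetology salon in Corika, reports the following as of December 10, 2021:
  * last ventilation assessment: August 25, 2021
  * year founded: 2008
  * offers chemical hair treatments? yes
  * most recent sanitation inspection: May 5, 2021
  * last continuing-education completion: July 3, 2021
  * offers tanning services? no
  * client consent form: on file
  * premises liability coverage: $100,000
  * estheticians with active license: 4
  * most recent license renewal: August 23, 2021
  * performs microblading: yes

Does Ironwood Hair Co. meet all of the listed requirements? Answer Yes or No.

No

1. condition 'offers chemical hair treatments' holds; continuing-education completion 160 days ago vs limit 180 → met
2. condition 'offers tanning services' does not hold → requirement n/a → met
3. premises liability coverage $100,000 ≥ $100,000 → met
4. license renewal 109 days ago vs limit 120 → met
5. client consent form present → met
6. condition 'performs microblading' holds; estheticians with active license 4 ≥ 2 → met
7. ventilation assessment 107 days ago vs limit 90 → not met
8. sanitation inspection 219 days ago vs limit 270 → met
Not met: 7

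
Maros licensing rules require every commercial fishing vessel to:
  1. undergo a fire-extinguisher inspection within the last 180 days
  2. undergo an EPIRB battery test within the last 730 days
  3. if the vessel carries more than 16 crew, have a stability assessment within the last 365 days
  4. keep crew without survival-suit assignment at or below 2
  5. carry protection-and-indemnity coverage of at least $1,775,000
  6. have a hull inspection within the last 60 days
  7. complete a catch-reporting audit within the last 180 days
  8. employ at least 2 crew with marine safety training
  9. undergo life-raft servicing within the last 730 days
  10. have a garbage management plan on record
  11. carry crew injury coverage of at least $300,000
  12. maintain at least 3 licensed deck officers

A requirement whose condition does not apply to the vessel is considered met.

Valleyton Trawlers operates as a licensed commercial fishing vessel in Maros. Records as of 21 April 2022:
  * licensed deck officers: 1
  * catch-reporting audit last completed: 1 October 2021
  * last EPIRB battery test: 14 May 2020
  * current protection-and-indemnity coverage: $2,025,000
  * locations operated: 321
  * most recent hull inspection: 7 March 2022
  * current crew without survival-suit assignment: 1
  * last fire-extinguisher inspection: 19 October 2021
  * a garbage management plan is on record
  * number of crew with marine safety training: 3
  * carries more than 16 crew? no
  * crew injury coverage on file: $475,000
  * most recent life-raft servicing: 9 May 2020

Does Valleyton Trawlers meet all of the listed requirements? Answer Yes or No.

No

1. fire-extinguisher inspection 184 days ago vs limit 180 → not met
2. EPIRB battery test 707 days ago vs limit 730 → met
3. condition 'carries more than 16 crew' does not hold → requirement n/a → met
4. crew without survival-suit assignment 1 ≤ 2 → met
5. protection-and-indemnity coverage $2,025,000 ≥ $1,775,000 → met
6. hull inspection 45 days ago vs limit 60 → met
7. catch-reporting audit 202 days ago vs limit 180 → not met
8. crew with marine safety training 3 ≥ 2 → met
9. life-raft servicing 712 days ago vs limit 730 → met
10. garbage management plan present → met
11. crew injury coverage $475,000 ≥ $300,000 → met
12. licensed deck officers 1 < 3 → not met
Not met: 1, 7, 12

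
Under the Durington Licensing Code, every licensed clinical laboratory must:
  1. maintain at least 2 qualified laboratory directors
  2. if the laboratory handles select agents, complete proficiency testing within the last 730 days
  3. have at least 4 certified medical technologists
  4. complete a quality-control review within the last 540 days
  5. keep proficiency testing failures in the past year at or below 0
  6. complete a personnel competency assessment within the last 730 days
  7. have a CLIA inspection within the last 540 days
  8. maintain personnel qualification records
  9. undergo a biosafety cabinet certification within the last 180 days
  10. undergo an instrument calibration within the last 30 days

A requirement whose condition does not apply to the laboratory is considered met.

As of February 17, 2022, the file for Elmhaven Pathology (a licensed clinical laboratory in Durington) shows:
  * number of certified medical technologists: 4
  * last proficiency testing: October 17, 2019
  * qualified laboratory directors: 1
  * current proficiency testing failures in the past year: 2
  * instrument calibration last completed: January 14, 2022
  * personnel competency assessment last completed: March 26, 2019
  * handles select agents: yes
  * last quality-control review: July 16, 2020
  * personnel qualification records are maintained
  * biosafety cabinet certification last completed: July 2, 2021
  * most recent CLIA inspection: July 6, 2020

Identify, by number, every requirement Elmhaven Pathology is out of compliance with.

1, 2, 4, 5, 6, 7, 9, 10

1. qualified laboratory directors 1 < 2 → not met
2. condition 'handles select agents' holds; proficiency testing 854 days ago vs limit 730 → not met
3. certified medical technologists 4 ≥ 4 → met
4. quality-control review 581 days ago vs limit 540 → not met
5. proficiency testing failures in the past year 2 > 0 → not met
6. personnel competency assessment 1059 days ago vs limit 730 → not met
7. CLIA inspection 591 days ago vs limit 540 → not met
8. personnel qualification records present → met
9. biosafety cabinet certification 230 days ago vs limit 180 → not met
10. instrument calibration 34 days ago vs limit 30 → not met
Not met: 1, 2, 4, 5, 6, 7, 9, 10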